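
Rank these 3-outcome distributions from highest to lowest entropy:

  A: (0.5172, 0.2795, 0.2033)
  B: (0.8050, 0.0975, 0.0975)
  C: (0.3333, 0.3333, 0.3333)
C > A > B

Key insight: Entropy is maximized by uniform distributions and minimized by concentrated distributions.

- Uniform distributions have maximum entropy log₂(3) = 1.5850 bits
- The more "peaked" or concentrated a distribution, the lower its entropy

Entropies:
  H(A) = 1.4733 bits
  H(B) = 0.9068 bits
  H(C) = 1.5850 bits

Ranking: C > A > B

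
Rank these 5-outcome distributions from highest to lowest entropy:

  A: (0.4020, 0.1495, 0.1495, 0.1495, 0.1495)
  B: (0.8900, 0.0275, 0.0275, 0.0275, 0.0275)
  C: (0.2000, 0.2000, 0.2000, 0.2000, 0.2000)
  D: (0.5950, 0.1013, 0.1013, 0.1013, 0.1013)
C > A > D > B

Key insight: Entropy is maximized by uniform distributions and minimized by concentrated distributions.

Entropies:
  H(A) = 2.1681 bits
  H(B) = 0.7199 bits
  H(C) = 2.3219 bits
  H(D) = 1.7838 bits

Ranking: C > A > D > B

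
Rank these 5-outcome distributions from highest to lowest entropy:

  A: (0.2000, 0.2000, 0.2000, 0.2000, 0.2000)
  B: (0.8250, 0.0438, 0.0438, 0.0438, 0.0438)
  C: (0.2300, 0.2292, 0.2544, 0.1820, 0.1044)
A > C > B

Key insight: Entropy is maximized by uniform distributions and minimized by concentrated distributions.

- Uniform distributions have maximum entropy log₂(5) = 2.3219 bits
- The more "peaked" or concentrated a distribution, the lower its entropy

Entropies:
  H(A) = 2.3219 bits
  H(B) = 1.0190 bits
  H(C) = 2.2649 bits

Ranking: A > C > B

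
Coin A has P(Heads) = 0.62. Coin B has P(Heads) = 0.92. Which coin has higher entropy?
A

For binary distributions, entropy is maximized at p=0.5 and decreases as p moves toward 0 or 1.

H(A) = H(0.62) = 0.9580 bits
H(B) = H(0.92) = 0.4022 bits

Distribution A (p=0.62) is closer to uniform (p=0.5), so it has higher entropy.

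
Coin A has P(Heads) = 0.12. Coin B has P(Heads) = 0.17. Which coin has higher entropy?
B

For binary distributions, entropy is maximized at p=0.5 and decreases as p moves toward 0 or 1.

H(A) = H(0.12) = 0.5294 bits
H(B) = H(0.17) = 0.6577 bits

Distribution B (p=0.17) is closer to uniform (p=0.5), so it has higher entropy.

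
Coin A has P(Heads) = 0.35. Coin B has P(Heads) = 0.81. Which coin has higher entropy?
A

For binary distributions, entropy is maximized at p=0.5 and decreases as p moves toward 0 or 1.

H(A) = H(0.35) = 0.9341 bits
H(B) = H(0.81) = 0.7015 bits

Distribution A (p=0.35) is closer to uniform (p=0.5), so it has higher entropy.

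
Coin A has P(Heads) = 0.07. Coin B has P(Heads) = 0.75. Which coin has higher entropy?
B

For binary distributions, entropy is maximized at p=0.5 and decreases as p moves toward 0 or 1.

H(A) = H(0.07) = 0.3659 bits
H(B) = H(0.75) = 0.8113 bits

Distribution B (p=0.75) is closer to uniform (p=0.5), so it has higher entropy.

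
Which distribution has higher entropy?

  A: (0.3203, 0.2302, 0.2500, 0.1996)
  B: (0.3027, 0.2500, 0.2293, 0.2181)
B

Both distributions are close to uniform, making this a harder comparison.

H(A) = 1.9779 bits
H(B) = 1.9882 bits

The distribution closer to uniform has higher entropy.
Answer: B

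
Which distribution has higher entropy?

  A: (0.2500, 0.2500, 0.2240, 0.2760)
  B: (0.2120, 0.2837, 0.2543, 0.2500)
A

Both distributions are close to uniform, making this a harder comparison.

H(A) = 1.9961 bits
H(B) = 1.9924 bits

The distribution closer to uniform has higher entropy.
Answer: A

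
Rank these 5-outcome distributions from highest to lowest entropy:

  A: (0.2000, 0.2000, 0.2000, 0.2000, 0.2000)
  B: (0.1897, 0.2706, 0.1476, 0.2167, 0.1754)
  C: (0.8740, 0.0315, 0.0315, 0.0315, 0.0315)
A > B > C

Key insight: Entropy is maximized by uniform distributions and minimized by concentrated distributions.

- Uniform distributions have maximum entropy log₂(5) = 2.3219 bits
- The more "peaked" or concentrated a distribution, the lower its entropy

Entropies:
  H(A) = 2.3219 bits
  H(B) = 2.2912 bits
  H(C) = 0.7984 bits

Ranking: A > B > C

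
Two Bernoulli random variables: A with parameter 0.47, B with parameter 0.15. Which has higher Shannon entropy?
A

For binary distributions, entropy is maximized at p=0.5 and decreases as p moves toward 0 or 1.

H(A) = H(0.47) = 0.9974 bits
H(B) = H(0.15) = 0.6098 bits

Distribution A (p=0.47) is closer to uniform (p=0.5), so it has higher entropy.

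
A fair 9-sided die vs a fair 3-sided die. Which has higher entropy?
9-sided die

Both are uniform distributions; for uniform over n outcomes, H = log₂(n). H(9-sided) = log₂(9) = 3.170 bits and H(3-sided) = log₂(3) = 1.585 bits. More outcomes in a uniform distribution means higher entropy.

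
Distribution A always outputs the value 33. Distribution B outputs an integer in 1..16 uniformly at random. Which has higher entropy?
B

A is deterministic, so H(A) = 0. B is uniform over 16 outcomes, so H(B) = log₂(16) = 4.000 bits. Any distribution with genuine randomness has higher entropy than a deterministic one.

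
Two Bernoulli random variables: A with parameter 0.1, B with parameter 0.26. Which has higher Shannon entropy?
B

For binary distributions, entropy is maximized at p=0.5 and decreases as p moves toward 0 or 1.

H(A) = H(0.1) = 0.4690 bits
H(B) = H(0.26) = 0.8267 bits

Distribution B (p=0.26) is closer to uniform (p=0.5), so it has higher entropy.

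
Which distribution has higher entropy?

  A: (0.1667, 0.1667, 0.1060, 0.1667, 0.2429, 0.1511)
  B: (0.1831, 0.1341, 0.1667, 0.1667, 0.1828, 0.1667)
B

Both distributions are close to uniform, making this a harder comparison.

H(A) = 2.5436 bits
H(B) = 2.5778 bits

The distribution closer to uniform has higher entropy.
Answer: B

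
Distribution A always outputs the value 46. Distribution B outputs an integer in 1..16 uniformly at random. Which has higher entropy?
B

A is deterministic, so H(A) = 0. B is uniform over 16 outcomes, so H(B) = log₂(16) = 4.000 bits. Any distribution with genuine randomness has higher entropy than a deterministic one.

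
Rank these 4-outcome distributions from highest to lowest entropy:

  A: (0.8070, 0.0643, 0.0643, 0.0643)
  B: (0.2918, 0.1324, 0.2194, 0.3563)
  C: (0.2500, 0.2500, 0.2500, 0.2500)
C > B > A

Key insight: Entropy is maximized by uniform distributions and minimized by concentrated distributions.

- Uniform distributions have maximum entropy log₂(4) = 2.0000 bits
- The more "peaked" or concentrated a distribution, the lower its entropy

Entropies:
  H(A) = 1.0136 bits
  H(B) = 1.9154 bits
  H(C) = 2.0000 bits

Ranking: C > B > A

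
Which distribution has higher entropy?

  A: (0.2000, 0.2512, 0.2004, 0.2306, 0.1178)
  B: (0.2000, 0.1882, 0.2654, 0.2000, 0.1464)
B

Both distributions are close to uniform, making this a harder comparison.

H(A) = 2.2814 bits
H(B) = 2.2960 bits

The distribution closer to uniform has higher entropy.
Answer: B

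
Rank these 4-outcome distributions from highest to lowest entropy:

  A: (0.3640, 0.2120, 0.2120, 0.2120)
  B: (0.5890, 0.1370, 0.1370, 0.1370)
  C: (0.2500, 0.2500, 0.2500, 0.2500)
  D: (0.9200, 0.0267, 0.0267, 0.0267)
C > A > B > D

Key insight: Entropy is maximized by uniform distributions and minimized by concentrated distributions.

Entropies:
  H(A) = 1.9540 bits
  H(B) = 1.6284 bits
  H(C) = 2.0000 bits
  H(D) = 0.5290 bits

Ranking: C > A > B > D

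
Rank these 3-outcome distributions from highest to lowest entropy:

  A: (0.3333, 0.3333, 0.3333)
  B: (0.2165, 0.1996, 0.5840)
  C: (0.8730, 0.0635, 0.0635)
A > B > C

Key insight: Entropy is maximized by uniform distributions and minimized by concentrated distributions.

- Uniform distributions have maximum entropy log₂(3) = 1.5850 bits
- The more "peaked" or concentrated a distribution, the lower its entropy

Entropies:
  H(A) = 1.5850 bits
  H(B) = 1.3951 bits
  H(C) = 0.6762 bits

Ranking: A > B > C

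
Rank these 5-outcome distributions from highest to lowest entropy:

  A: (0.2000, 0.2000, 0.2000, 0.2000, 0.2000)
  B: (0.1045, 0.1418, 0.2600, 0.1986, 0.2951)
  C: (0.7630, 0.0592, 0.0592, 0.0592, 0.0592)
A > B > C

Key insight: Entropy is maximized by uniform distributions and minimized by concentrated distributions.

- Uniform distributions have maximum entropy log₂(5) = 2.3219 bits
- The more "peaked" or concentrated a distribution, the lower its entropy

Entropies:
  H(A) = 2.3219 bits
  H(B) = 2.2282 bits
  H(C) = 1.2640 bits

Ranking: A > B > C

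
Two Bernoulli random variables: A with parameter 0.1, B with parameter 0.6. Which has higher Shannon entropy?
B

For binary distributions, entropy is maximized at p=0.5 and decreases as p moves toward 0 or 1.

H(A) = H(0.1) = 0.4690 bits
H(B) = H(0.6) = 0.9710 bits

Distribution B (p=0.6) is closer to uniform (p=0.5), so it has higher entropy.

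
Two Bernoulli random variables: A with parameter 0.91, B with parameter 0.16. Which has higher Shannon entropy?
B

For binary distributions, entropy is maximized at p=0.5 and decreases as p moves toward 0 or 1.

H(A) = H(0.91) = 0.4365 bits
H(B) = H(0.16) = 0.6343 bits

Distribution B (p=0.16) is closer to uniform (p=0.5), so it has higher entropy.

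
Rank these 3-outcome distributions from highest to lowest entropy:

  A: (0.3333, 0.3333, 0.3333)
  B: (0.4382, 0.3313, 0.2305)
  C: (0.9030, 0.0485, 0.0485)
A > B > C

Key insight: Entropy is maximized by uniform distributions and minimized by concentrated distributions.

- Uniform distributions have maximum entropy log₂(3) = 1.5850 bits
- The more "peaked" or concentrated a distribution, the lower its entropy

Entropies:
  H(A) = 1.5850 bits
  H(B) = 1.5376 bits
  H(C) = 0.5564 bits

Ranking: A > B > C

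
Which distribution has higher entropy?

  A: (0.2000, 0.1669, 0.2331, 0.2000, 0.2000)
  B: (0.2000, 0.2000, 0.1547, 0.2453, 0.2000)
A

Both distributions are close to uniform, making this a harder comparison.

H(A) = 2.3140 bits
H(B) = 2.3070 bits

The distribution closer to uniform has higher entropy.
Answer: A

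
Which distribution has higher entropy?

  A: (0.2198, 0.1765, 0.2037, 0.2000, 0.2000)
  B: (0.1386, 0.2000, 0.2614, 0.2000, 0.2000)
A

Both distributions are close to uniform, making this a harder comparison.

H(A) = 2.3184 bits
H(B) = 2.2942 bits

The distribution closer to uniform has higher entropy.
Answer: A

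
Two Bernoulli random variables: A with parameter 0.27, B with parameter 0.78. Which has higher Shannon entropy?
A

For binary distributions, entropy is maximized at p=0.5 and decreases as p moves toward 0 or 1.

H(A) = H(0.27) = 0.8415 bits
H(B) = H(0.78) = 0.7602 bits

Distribution A (p=0.27) is closer to uniform (p=0.5), so it has higher entropy.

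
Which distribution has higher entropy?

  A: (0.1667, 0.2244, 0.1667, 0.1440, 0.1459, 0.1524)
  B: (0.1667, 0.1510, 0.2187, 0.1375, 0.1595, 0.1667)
B

Both distributions are close to uniform, making this a harder comparison.

H(A) = 2.5668 bits
H(B) = 2.5691 bits

The distribution closer to uniform has higher entropy.
Answer: B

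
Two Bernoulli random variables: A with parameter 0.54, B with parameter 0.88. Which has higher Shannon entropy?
A

For binary distributions, entropy is maximized at p=0.5 and decreases as p moves toward 0 or 1.

H(A) = H(0.54) = 0.9954 bits
H(B) = H(0.88) = 0.5294 bits

Distribution A (p=0.54) is closer to uniform (p=0.5), so it has higher entropy.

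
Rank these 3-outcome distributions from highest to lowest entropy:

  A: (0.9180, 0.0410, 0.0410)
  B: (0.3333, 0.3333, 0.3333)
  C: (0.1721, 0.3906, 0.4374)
B > C > A

Key insight: Entropy is maximized by uniform distributions and minimized by concentrated distributions.

- Uniform distributions have maximum entropy log₂(3) = 1.5850 bits
- The more "peaked" or concentrated a distribution, the lower its entropy

Entropies:
  H(A) = 0.4912 bits
  H(B) = 1.5850 bits
  H(C) = 1.4884 bits

Ranking: B > C > A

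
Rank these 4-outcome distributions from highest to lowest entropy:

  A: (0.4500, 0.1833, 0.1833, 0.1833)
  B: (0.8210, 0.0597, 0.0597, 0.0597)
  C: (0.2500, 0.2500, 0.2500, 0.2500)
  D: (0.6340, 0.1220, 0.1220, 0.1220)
C > A > D > B

Key insight: Entropy is maximized by uniform distributions and minimized by concentrated distributions.

Entropies:
  H(A) = 1.8645 bits
  H(B) = 0.9616 bits
  H(C) = 2.0000 bits
  H(D) = 1.5276 bits

Ranking: C > A > D > B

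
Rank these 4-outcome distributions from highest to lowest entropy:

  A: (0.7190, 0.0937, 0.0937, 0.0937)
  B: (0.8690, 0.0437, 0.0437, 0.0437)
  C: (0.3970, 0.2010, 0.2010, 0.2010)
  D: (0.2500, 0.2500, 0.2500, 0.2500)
D > C > A > B

Key insight: Entropy is maximized by uniform distributions and minimized by concentrated distributions.

Entropies:
  H(A) = 1.3022 bits
  H(B) = 0.7678 bits
  H(C) = 1.9249 bits
  H(D) = 2.0000 bits

Ranking: D > C > A > B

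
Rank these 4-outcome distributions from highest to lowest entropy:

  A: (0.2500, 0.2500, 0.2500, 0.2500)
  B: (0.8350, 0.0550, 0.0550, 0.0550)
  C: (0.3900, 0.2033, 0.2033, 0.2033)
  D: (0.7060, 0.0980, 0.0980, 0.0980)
A > C > D > B

Key insight: Entropy is maximized by uniform distributions and minimized by concentrated distributions.

Entropies:
  H(A) = 2.0000 bits
  H(B) = 0.9077 bits
  H(C) = 1.9316 bits
  H(D) = 1.3398 bits

Ranking: A > C > D > B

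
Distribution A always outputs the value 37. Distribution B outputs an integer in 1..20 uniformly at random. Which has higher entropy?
B

A is deterministic, so H(A) = 0. B is uniform over 20 outcomes, so H(B) = log₂(20) = 4.322 bits. Any distribution with genuine randomness has higher entropy than a deterministic one.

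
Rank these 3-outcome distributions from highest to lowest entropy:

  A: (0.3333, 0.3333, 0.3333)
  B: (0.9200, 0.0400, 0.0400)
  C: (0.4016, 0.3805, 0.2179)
A > C > B

Key insight: Entropy is maximized by uniform distributions and minimized by concentrated distributions.

- Uniform distributions have maximum entropy log₂(3) = 1.5850 bits
- The more "peaked" or concentrated a distribution, the lower its entropy

Entropies:
  H(A) = 1.5850 bits
  H(B) = 0.4822 bits
  H(C) = 1.5380 bits

Ranking: A > C > B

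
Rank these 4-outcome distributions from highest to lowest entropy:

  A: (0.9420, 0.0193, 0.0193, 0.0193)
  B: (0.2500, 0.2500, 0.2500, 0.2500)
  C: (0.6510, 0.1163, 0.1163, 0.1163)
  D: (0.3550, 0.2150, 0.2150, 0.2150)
B > D > C > A

Key insight: Entropy is maximized by uniform distributions and minimized by concentrated distributions.

Entropies:
  H(A) = 0.4114 bits
  H(B) = 2.0000 bits
  H(C) = 1.4863 bits
  H(D) = 1.9608 bits

Ranking: B > D > C > A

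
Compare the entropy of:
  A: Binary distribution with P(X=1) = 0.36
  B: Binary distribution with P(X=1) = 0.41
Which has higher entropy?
B

For binary distributions, entropy is maximized at p=0.5 and decreases as p moves toward 0 or 1.

H(A) = H(0.36) = 0.9427 bits
H(B) = H(0.41) = 0.9765 bits

Distribution B (p=0.41) is closer to uniform (p=0.5), so it has higher entropy.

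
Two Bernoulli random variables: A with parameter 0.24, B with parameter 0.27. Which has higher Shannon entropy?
B

For binary distributions, entropy is maximized at p=0.5 and decreases as p moves toward 0 or 1.

H(A) = H(0.24) = 0.7950 bits
H(B) = H(0.27) = 0.8415 bits

Distribution B (p=0.27) is closer to uniform (p=0.5), so it has higher entropy.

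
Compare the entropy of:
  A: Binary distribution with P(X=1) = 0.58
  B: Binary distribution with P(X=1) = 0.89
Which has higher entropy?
A

For binary distributions, entropy is maximized at p=0.5 and decreases as p moves toward 0 or 1.

H(A) = H(0.58) = 0.9815 bits
H(B) = H(0.89) = 0.4999 bits

Distribution A (p=0.58) is closer to uniform (p=0.5), so it has higher entropy.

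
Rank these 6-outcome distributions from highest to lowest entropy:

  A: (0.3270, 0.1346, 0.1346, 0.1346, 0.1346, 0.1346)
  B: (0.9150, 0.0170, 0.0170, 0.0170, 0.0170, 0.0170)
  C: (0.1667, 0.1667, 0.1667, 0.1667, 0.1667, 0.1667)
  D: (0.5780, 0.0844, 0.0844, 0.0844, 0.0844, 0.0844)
C > A > D > B

Key insight: Entropy is maximized by uniform distributions and minimized by concentrated distributions.

Entropies:
  H(A) = 2.4745 bits
  H(B) = 0.6169 bits
  H(C) = 2.5850 bits
  H(D) = 1.9622 bits

Ranking: C > A > D > B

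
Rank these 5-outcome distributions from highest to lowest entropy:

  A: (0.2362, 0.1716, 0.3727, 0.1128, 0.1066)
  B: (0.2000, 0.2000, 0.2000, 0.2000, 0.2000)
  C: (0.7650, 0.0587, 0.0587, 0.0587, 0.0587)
B > A > C

Key insight: Entropy is maximized by uniform distributions and minimized by concentrated distributions.

- Uniform distributions have maximum entropy log₂(5) = 2.3219 bits
- The more "peaked" or concentrated a distribution, the lower its entropy

Entropies:
  H(A) = 2.1583 bits
  H(B) = 2.3219 bits
  H(C) = 1.2566 bits

Ranking: B > A > C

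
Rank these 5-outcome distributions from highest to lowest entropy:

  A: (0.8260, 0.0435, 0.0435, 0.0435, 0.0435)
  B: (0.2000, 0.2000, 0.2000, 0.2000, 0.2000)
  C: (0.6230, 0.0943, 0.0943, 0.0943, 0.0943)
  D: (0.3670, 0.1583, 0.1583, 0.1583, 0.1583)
B > D > C > A

Key insight: Entropy is maximized by uniform distributions and minimized by concentrated distributions.

Entropies:
  H(A) = 1.0148 bits
  H(B) = 2.3219 bits
  H(C) = 1.7099 bits
  H(D) = 2.2143 bits

Ranking: B > D > C > A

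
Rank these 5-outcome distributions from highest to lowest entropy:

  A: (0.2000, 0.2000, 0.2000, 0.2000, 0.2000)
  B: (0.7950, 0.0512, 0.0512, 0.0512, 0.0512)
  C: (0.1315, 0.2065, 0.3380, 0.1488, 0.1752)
A > C > B

Key insight: Entropy is maximized by uniform distributions and minimized by concentrated distributions.

- Uniform distributions have maximum entropy log₂(5) = 2.3219 bits
- The more "peaked" or concentrated a distribution, the lower its entropy

Entropies:
  H(A) = 2.3219 bits
  H(B) = 1.1418 bits
  H(C) = 2.2330 bits

Ranking: A > C > B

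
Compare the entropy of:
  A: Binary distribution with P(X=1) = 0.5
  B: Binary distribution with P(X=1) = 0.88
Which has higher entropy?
A

For binary distributions, entropy is maximized at p=0.5 and decreases as p moves toward 0 or 1.

H(A) = H(0.5) = 1.0000 bits
H(B) = H(0.88) = 0.5294 bits

Distribution A (p=0.5) is closer to uniform (p=0.5), so it has higher entropy.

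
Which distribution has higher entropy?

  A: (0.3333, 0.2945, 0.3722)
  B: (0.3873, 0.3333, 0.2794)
A

Both distributions are close to uniform, making this a harder comparison.

H(A) = 1.5784 bits
H(B) = 1.5723 bits

The distribution closer to uniform has higher entropy.
Answer: A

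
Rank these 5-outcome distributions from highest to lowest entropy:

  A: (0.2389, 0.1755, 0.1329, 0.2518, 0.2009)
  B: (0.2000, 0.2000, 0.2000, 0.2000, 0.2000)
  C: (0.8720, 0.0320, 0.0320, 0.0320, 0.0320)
B > A > C

Key insight: Entropy is maximized by uniform distributions and minimized by concentrated distributions.

- Uniform distributions have maximum entropy log₂(5) = 2.3219 bits
- The more "peaked" or concentrated a distribution, the lower its entropy

Entropies:
  H(A) = 2.2872 bits
  H(B) = 2.3219 bits
  H(C) = 0.8079 bits

Ranking: B > A > C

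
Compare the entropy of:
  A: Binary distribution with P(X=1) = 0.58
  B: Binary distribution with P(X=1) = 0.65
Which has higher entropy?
A

For binary distributions, entropy is maximized at p=0.5 and decreases as p moves toward 0 or 1.

H(A) = H(0.58) = 0.9815 bits
H(B) = H(0.65) = 0.9341 bits

Distribution A (p=0.58) is closer to uniform (p=0.5), so it has higher entropy.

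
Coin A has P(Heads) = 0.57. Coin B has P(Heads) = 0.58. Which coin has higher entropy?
A

For binary distributions, entropy is maximized at p=0.5 and decreases as p moves toward 0 or 1.

H(A) = H(0.57) = 0.9858 bits
H(B) = H(0.58) = 0.9815 bits

Distribution A (p=0.57) is closer to uniform (p=0.5), so it has higher entropy.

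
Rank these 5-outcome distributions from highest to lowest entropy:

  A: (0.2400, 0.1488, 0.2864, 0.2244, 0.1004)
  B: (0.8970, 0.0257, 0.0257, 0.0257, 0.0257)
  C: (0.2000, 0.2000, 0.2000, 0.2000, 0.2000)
C > A > B

Key insight: Entropy is maximized by uniform distributions and minimized by concentrated distributions.

- Uniform distributions have maximum entropy log₂(5) = 2.3219 bits
- The more "peaked" or concentrated a distribution, the lower its entropy

Entropies:
  H(A) = 2.2364 bits
  H(B) = 0.6844 bits
  H(C) = 2.3219 bits

Ranking: C > A > B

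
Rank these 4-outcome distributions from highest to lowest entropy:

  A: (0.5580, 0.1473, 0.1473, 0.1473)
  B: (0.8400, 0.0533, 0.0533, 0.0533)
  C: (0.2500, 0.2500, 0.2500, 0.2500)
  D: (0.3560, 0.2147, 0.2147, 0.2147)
C > D > A > B

Key insight: Entropy is maximized by uniform distributions and minimized by concentrated distributions.

Entropies:
  H(A) = 1.6908 bits
  H(B) = 0.8879 bits
  H(C) = 2.0000 bits
  H(D) = 1.9600 bits

Ranking: C > D > A > B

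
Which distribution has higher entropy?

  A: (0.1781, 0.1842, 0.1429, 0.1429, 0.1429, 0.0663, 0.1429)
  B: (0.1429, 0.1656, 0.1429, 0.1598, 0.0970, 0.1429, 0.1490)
B

Both distributions are close to uniform, making this a harder comparison.

H(A) = 2.7567 bits
H(B) = 2.7913 bits

The distribution closer to uniform has higher entropy.
Answer: B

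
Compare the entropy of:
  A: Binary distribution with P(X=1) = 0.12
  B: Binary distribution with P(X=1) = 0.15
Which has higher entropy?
B

For binary distributions, entropy is maximized at p=0.5 and decreases as p moves toward 0 or 1.

H(A) = H(0.12) = 0.5294 bits
H(B) = H(0.15) = 0.6098 bits

Distribution B (p=0.15) is closer to uniform (p=0.5), so it has higher entropy.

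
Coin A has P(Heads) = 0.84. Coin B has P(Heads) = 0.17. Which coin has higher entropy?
B

For binary distributions, entropy is maximized at p=0.5 and decreases as p moves toward 0 or 1.

H(A) = H(0.84) = 0.6343 bits
H(B) = H(0.17) = 0.6577 bits

Distribution B (p=0.17) is closer to uniform (p=0.5), so it has higher entropy.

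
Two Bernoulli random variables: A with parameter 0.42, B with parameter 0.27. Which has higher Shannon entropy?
A

For binary distributions, entropy is maximized at p=0.5 and decreases as p moves toward 0 or 1.

H(A) = H(0.42) = 0.9815 bits
H(B) = H(0.27) = 0.8415 bits

Distribution A (p=0.42) is closer to uniform (p=0.5), so it has higher entropy.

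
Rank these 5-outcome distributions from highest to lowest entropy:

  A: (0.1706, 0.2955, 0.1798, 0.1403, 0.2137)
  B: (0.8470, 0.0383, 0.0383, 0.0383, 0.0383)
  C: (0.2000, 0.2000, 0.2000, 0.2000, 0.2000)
C > A > B

Key insight: Entropy is maximized by uniform distributions and minimized by concentrated distributions.

- Uniform distributions have maximum entropy log₂(5) = 2.3219 bits
- The more "peaked" or concentrated a distribution, the lower its entropy

Entropies:
  H(A) = 2.2734 bits
  H(B) = 0.9233 bits
  H(C) = 2.3219 bits

Ranking: C > A > B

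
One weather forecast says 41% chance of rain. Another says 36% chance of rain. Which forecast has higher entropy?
41% forecast

Treat each forecast as a Bernoulli distribution. Binary entropy is maximized at p=0.5 and falls off symmetrically toward 0 or 1. The 41% forecast is closer to 50%, so it is more uncertain. H(41%) ≈ 0.977 bits, H(36%) ≈ 0.943 bits.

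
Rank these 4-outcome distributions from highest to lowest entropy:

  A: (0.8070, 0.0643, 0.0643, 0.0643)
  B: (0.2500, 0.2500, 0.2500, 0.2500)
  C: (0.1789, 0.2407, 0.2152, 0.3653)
B > C > A

Key insight: Entropy is maximized by uniform distributions and minimized by concentrated distributions.

- Uniform distributions have maximum entropy log₂(4) = 2.0000 bits
- The more "peaked" or concentrated a distribution, the lower its entropy

Entropies:
  H(A) = 1.0136 bits
  H(B) = 2.0000 bits
  H(C) = 1.9463 bits

Ranking: B > C > A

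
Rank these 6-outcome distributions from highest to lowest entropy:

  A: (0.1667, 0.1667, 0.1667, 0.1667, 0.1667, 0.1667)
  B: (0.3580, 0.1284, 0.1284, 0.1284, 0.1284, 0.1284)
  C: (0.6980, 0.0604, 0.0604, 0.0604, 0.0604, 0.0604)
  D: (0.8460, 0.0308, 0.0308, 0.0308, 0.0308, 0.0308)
A > B > C > D

Key insight: Entropy is maximized by uniform distributions and minimized by concentrated distributions.

Entropies:
  H(A) = 2.5850 bits
  H(B) = 2.4317 bits
  H(C) = 1.5849 bits
  H(D) = 0.9773 bits

Ranking: A > B > C > D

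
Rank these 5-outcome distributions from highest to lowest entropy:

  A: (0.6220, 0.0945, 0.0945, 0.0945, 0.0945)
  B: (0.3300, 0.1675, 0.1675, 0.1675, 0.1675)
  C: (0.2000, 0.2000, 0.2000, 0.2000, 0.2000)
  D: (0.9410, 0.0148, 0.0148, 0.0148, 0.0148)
C > B > A > D

Key insight: Entropy is maximized by uniform distributions and minimized by concentrated distributions.

Entropies:
  H(A) = 1.7126 bits
  H(B) = 2.2549 bits
  H(C) = 2.3219 bits
  H(D) = 0.4415 bits

Ranking: C > B > A > D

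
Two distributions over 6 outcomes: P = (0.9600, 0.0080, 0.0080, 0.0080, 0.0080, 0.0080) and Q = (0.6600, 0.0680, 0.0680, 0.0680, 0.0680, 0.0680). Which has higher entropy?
Q

P is highly concentrated on one outcome (96%), making it nearly deterministic. Q spreads its mass more evenly (max 66%). The more spread-out distribution has higher entropy: H(P) ≈ 0.335 bits, H(Q) ≈ 1.714 bits.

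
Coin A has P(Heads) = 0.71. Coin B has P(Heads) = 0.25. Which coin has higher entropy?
A

For binary distributions, entropy is maximized at p=0.5 and decreases as p moves toward 0 or 1.

H(A) = H(0.71) = 0.8687 bits
H(B) = H(0.25) = 0.8113 bits

Distribution A (p=0.71) is closer to uniform (p=0.5), so it has higher entropy.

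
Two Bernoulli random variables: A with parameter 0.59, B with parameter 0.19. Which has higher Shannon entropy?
A

For binary distributions, entropy is maximized at p=0.5 and decreases as p moves toward 0 or 1.

H(A) = H(0.59) = 0.9765 bits
H(B) = H(0.19) = 0.7015 bits

Distribution A (p=0.59) is closer to uniform (p=0.5), so it has higher entropy.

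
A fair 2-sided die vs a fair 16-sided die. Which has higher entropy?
16-sided die

Both are uniform distributions; for uniform over n outcomes, H = log₂(n). H(2-sided) = log₂(2) = 1.000 bits and H(16-sided) = log₂(16) = 4.000 bits. More outcomes in a uniform distribution means higher entropy.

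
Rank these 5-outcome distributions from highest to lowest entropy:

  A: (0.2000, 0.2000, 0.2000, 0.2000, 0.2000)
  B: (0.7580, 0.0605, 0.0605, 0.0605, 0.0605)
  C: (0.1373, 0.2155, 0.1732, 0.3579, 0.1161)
A > C > B

Key insight: Entropy is maximized by uniform distributions and minimized by concentrated distributions.

- Uniform distributions have maximum entropy log₂(5) = 2.3219 bits
- The more "peaked" or concentrated a distribution, the lower its entropy

Entropies:
  H(A) = 2.3219 bits
  H(B) = 1.2824 bits
  H(C) = 2.1998 bits

Ranking: A > C > B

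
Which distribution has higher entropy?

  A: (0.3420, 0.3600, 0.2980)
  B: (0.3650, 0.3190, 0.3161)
B

Both distributions are close to uniform, making this a harder comparison.

H(A) = 1.5805 bits
H(B) = 1.5818 bits

The distribution closer to uniform has higher entropy.
Answer: B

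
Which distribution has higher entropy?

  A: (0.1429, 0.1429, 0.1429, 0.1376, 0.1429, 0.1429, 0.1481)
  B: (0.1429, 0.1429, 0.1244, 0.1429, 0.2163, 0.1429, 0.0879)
A

Both distributions are close to uniform, making this a harder comparison.

H(A) = 2.8071 bits
H(B) = 2.7644 bits

The distribution closer to uniform has higher entropy.
Answer: A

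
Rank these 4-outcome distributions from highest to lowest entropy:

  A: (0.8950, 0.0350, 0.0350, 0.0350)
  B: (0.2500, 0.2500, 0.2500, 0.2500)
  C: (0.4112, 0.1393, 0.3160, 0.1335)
B > C > A

Key insight: Entropy is maximized by uniform distributions and minimized by concentrated distributions.

- Uniform distributions have maximum entropy log₂(4) = 2.0000 bits
- The more "peaked" or concentrated a distribution, the lower its entropy

Entropies:
  H(A) = 0.6511 bits
  H(B) = 2.0000 bits
  H(C) = 1.8363 bits

Ranking: B > C > A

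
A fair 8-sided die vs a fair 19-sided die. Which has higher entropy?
19-sided die

Both are uniform distributions; for uniform over n outcomes, H = log₂(n). H(8-sided) = log₂(8) = 3.000 bits and H(19-sided) = log₂(19) = 4.248 bits. More outcomes in a uniform distribution means higher entropy.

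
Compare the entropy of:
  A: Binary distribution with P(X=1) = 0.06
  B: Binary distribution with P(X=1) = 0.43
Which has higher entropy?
B

For binary distributions, entropy is maximized at p=0.5 and decreases as p moves toward 0 or 1.

H(A) = H(0.06) = 0.3274 bits
H(B) = H(0.43) = 0.9858 bits

Distribution B (p=0.43) is closer to uniform (p=0.5), so it has higher entropy.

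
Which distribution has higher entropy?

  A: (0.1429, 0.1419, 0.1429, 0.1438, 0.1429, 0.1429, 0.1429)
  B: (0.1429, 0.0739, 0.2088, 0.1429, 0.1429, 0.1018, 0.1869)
A

Both distributions are close to uniform, making this a harder comparison.

H(A) = 2.8073 bits
H(B) = 2.7406 bits

The distribution closer to uniform has higher entropy.
Answer: A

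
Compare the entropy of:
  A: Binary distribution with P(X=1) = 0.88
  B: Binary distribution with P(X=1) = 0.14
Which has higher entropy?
B

For binary distributions, entropy is maximized at p=0.5 and decreases as p moves toward 0 or 1.

H(A) = H(0.88) = 0.5294 bits
H(B) = H(0.14) = 0.5842 bits

Distribution B (p=0.14) is closer to uniform (p=0.5), so it has higher entropy.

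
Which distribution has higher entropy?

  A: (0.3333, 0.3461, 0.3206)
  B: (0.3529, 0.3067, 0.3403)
A

Both distributions are close to uniform, making this a harder comparison.

H(A) = 1.5843 bits
H(B) = 1.5825 bits

The distribution closer to uniform has higher entropy.
Answer: A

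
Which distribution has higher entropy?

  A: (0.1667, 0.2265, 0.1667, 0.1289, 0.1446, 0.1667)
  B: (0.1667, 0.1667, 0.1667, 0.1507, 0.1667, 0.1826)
B

Both distributions are close to uniform, making this a harder comparison.

H(A) = 2.5621 bits
H(B) = 2.5828 bits

The distribution closer to uniform has higher entropy.
Answer: B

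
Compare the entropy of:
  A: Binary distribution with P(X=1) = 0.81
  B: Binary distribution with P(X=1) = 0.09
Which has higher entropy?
A

For binary distributions, entropy is maximized at p=0.5 and decreases as p moves toward 0 or 1.

H(A) = H(0.81) = 0.7015 bits
H(B) = H(0.09) = 0.4365 bits

Distribution A (p=0.81) is closer to uniform (p=0.5), so it has higher entropy.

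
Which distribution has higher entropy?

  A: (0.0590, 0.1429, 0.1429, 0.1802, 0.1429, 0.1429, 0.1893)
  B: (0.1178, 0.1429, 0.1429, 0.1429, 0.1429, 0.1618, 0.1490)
B

Both distributions are close to uniform, making this a harder comparison.

H(A) = 2.7453 bits
H(B) = 2.8021 bits

The distribution closer to uniform has higher entropy.
Answer: B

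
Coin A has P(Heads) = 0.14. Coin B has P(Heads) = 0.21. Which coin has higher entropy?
B

For binary distributions, entropy is maximized at p=0.5 and decreases as p moves toward 0 or 1.

H(A) = H(0.14) = 0.5842 bits
H(B) = H(0.21) = 0.7415 bits

Distribution B (p=0.21) is closer to uniform (p=0.5), so it has higher entropy.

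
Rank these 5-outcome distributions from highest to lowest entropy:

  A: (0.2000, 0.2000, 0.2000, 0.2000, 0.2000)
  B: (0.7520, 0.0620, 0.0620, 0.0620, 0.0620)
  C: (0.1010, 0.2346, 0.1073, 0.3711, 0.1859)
A > C > B

Key insight: Entropy is maximized by uniform distributions and minimized by concentrated distributions.

- Uniform distributions have maximum entropy log₂(5) = 2.3219 bits
- The more "peaked" or concentrated a distribution, the lower its entropy

Entropies:
  H(A) = 2.3219 bits
  H(B) = 1.3041 bits
  H(C) = 2.1524 bits

Ranking: A > C > B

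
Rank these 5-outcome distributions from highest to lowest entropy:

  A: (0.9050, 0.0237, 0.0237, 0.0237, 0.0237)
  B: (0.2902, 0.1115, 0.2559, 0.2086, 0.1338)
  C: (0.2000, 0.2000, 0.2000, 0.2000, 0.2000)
C > B > A

Key insight: Entropy is maximized by uniform distributions and minimized by concentrated distributions.

- Uniform distributions have maximum entropy log₂(5) = 2.3219 bits
- The more "peaked" or concentrated a distribution, the lower its entropy

Entropies:
  H(A) = 0.6429 bits
  H(B) = 2.2340 bits
  H(C) = 2.3219 bits

Ranking: C > B > A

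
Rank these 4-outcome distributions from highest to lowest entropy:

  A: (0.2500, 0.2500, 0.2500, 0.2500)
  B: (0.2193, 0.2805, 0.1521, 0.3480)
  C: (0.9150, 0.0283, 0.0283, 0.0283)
A > B > C

Key insight: Entropy is maximized by uniform distributions and minimized by concentrated distributions.

- Uniform distributions have maximum entropy log₂(4) = 2.0000 bits
- The more "peaked" or concentrated a distribution, the lower its entropy

Entropies:
  H(A) = 2.0000 bits
  H(B) = 1.9377 bits
  H(C) = 0.5543 bits

Ranking: A > B > C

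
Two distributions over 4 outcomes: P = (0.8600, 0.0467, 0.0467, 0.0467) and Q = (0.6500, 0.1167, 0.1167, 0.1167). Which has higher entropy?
Q

P is highly concentrated on one outcome (86%), making it nearly deterministic. Q spreads its mass more evenly (max 65%). The more spread-out distribution has higher entropy: H(P) ≈ 0.806 bits, H(Q) ≈ 1.489 bits.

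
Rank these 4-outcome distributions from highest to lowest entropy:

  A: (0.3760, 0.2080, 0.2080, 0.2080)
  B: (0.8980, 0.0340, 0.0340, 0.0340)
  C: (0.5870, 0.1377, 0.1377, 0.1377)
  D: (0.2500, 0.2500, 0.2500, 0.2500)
D > A > C > B

Key insight: Entropy is maximized by uniform distributions and minimized by concentrated distributions.

Entropies:
  H(A) = 1.9442 bits
  H(B) = 0.6370 bits
  H(C) = 1.6326 bits
  H(D) = 2.0000 bits

Ranking: D > A > C > B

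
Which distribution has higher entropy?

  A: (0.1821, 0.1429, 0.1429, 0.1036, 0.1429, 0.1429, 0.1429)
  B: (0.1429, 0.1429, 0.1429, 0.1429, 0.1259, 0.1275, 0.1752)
B

Both distributions are close to uniform, making this a harder comparison.

H(A) = 2.7916 bits
H(B) = 2.7997 bits

The distribution closer to uniform has higher entropy.
Answer: B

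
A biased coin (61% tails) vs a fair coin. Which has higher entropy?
Fair coin

The fair coin is uniform (p=0.5), maximizing binary entropy at 1 bit. The biased coin has H(0.61) ≈ 0.965 bits — its outcome is more predictable, so its entropy is lower.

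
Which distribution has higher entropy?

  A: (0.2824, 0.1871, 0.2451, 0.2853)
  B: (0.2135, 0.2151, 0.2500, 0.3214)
A

Both distributions are close to uniform, making this a harder comparison.

H(A) = 1.9811 bits
H(B) = 1.9788 bits

The distribution closer to uniform has higher entropy.
Answer: A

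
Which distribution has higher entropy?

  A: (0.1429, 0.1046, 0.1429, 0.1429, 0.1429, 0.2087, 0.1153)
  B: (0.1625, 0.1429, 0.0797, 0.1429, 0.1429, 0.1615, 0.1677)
B

Both distributions are close to uniform, making this a harder comparison.

H(A) = 2.7760 bits
H(B) = 2.7768 bits

The distribution closer to uniform has higher entropy.
Answer: B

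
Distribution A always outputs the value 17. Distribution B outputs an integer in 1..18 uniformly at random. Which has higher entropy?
B

A is deterministic, so H(A) = 0. B is uniform over 18 outcomes, so H(B) = log₂(18) = 4.170 bits. Any distribution with genuine randomness has higher entropy than a deterministic one.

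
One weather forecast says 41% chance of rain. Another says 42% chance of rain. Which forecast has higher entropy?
42% forecast

Treat each forecast as a Bernoulli distribution. Binary entropy is maximized at p=0.5 and falls off symmetrically toward 0 or 1. The 42% forecast is closer to 50%, so it is more uncertain. H(41%) ≈ 0.977 bits, H(42%) ≈ 0.981 bits.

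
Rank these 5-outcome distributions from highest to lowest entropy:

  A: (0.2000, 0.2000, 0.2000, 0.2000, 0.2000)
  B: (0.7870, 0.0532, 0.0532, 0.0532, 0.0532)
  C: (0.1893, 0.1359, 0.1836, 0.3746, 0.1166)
A > C > B

Key insight: Entropy is maximized by uniform distributions and minimized by concentrated distributions.

- Uniform distributions have maximum entropy log₂(5) = 2.3219 bits
- The more "peaked" or concentrated a distribution, the lower its entropy

Entropies:
  H(A) = 2.3219 bits
  H(B) = 1.1732 bits
  H(C) = 2.1870 bits

Ranking: A > C > B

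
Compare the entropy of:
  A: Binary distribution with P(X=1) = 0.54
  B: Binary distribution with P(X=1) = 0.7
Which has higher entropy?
A

For binary distributions, entropy is maximized at p=0.5 and decreases as p moves toward 0 or 1.

H(A) = H(0.54) = 0.9954 bits
H(B) = H(0.7) = 0.8813 bits

Distribution A (p=0.54) is closer to uniform (p=0.5), so it has higher entropy.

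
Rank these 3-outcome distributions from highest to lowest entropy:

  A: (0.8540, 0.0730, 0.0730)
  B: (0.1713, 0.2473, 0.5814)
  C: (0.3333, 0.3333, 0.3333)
C > B > A

Key insight: Entropy is maximized by uniform distributions and minimized by concentrated distributions.

- Uniform distributions have maximum entropy log₂(3) = 1.5850 bits
- The more "peaked" or concentrated a distribution, the lower its entropy

Entropies:
  H(A) = 0.7457 bits
  H(B) = 1.3894 bits
  H(C) = 1.5850 bits

Ranking: C > B > A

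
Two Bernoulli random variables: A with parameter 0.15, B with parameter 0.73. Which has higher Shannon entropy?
B

For binary distributions, entropy is maximized at p=0.5 and decreases as p moves toward 0 or 1.

H(A) = H(0.15) = 0.6098 bits
H(B) = H(0.73) = 0.8415 bits

Distribution B (p=0.73) is closer to uniform (p=0.5), so it has higher entropy.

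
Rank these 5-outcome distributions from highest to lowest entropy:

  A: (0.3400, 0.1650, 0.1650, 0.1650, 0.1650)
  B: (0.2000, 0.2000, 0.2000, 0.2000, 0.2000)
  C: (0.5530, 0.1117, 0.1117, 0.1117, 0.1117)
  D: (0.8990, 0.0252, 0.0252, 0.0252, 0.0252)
B > A > C > D

Key insight: Entropy is maximized by uniform distributions and minimized by concentrated distributions.

Entropies:
  H(A) = 2.2448 bits
  H(B) = 2.3219 bits
  H(C) = 1.8859 bits
  H(D) = 0.6742 bits

Ranking: B > A > C > D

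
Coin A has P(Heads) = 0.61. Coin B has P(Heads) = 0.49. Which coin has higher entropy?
B

For binary distributions, entropy is maximized at p=0.5 and decreases as p moves toward 0 or 1.

H(A) = H(0.61) = 0.9648 bits
H(B) = H(0.49) = 0.9997 bits

Distribution B (p=0.49) is closer to uniform (p=0.5), so it has higher entropy.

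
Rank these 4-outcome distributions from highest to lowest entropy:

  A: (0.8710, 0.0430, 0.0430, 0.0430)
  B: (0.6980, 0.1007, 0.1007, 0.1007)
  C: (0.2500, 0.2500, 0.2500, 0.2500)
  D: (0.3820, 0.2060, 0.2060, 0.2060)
C > D > B > A

Key insight: Entropy is maximized by uniform distributions and minimized by concentrated distributions.

Entropies:
  H(A) = 0.7591 bits
  H(B) = 1.3624 bits
  H(C) = 2.0000 bits
  H(D) = 1.9389 bits

Ranking: C > D > B > A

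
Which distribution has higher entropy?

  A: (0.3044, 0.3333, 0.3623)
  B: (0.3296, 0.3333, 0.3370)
B

Both distributions are close to uniform, making this a harder comparison.

H(A) = 1.5813 bits
H(B) = 1.5849 bits

The distribution closer to uniform has higher entropy.
Answer: B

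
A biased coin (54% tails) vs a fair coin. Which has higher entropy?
Fair coin

The fair coin is uniform (p=0.5), maximizing binary entropy at 1 bit. The biased coin has H(0.54) ≈ 0.995 bits — its outcome is more predictable, so its entropy is lower.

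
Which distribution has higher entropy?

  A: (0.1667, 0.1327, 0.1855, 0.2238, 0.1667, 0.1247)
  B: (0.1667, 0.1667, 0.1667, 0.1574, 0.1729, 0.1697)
B

Both distributions are close to uniform, making this a harder comparison.

H(A) = 2.5570 bits
H(B) = 2.5844 bits

The distribution closer to uniform has higher entropy.
Answer: B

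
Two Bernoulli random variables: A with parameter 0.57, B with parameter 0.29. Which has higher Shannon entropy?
A

For binary distributions, entropy is maximized at p=0.5 and decreases as p moves toward 0 or 1.

H(A) = H(0.57) = 0.9858 bits
H(B) = H(0.29) = 0.8687 bits

Distribution A (p=0.57) is closer to uniform (p=0.5), so it has higher entropy.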